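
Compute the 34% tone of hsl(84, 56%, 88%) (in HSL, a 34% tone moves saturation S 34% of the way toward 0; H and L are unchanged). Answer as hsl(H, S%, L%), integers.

S moves 34% from 56 toward 0: 56 − 19.04 = 36.96 → 37.
H and L are unchanged.

hsl(84, 37%, 88%)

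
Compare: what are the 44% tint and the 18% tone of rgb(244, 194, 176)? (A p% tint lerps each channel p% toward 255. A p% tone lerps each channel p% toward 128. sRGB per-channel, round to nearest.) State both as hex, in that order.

44% tint:
  R: 244 + 0.44×(255−244) = 244 + 4.84 = 248.84 → 249
  G: 194 + 0.44×(255−194) = 194 + 26.84 = 220.84 → 221
  B: 176 + 34.76 = 210.76 → 211
  → #f9ddd3
18% tone:
  R: 244 + 0.18×(128−244) = 244 − 20.88 = 223.12 → 223
  G: 194 + 0.18×(128−194) = 194 − 11.88 = 182.12 → 182
  B: 176 + 0.18×(128−176) = 176 − 8.64 = 167.36 → 167
  → #dfb6a7

#f9ddd3, #dfb6a7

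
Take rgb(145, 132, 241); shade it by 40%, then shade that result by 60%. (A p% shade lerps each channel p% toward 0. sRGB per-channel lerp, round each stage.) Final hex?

#23203A

A 40% shade moves each channel 40% toward 0:
  R: 145 + 0.4×(0−145) = 145 − 58 = 87 → 87
  G: 132 + 0.4×(0−132) = 132 − 52.8 = 79.2 → 79
  B: 241 + 0.4×(0−241) = 241 − 96.4 = 144.6 → 145
After the shade: rgb(87, 79, 145) = #574F91.
Lerp each channel 60% toward 0:
  R: 87 + 0.6×(0−87) = 87 − 52.2 = 34.8 → 35
  G: 79 + 0.6×(0−79) = 79 − 47.4 = 31.6 → 32
  B: 145 + 0.6×(0−145) = 145 − 87 = 58 → 58
rgb(35, 32, 58) = #23203A.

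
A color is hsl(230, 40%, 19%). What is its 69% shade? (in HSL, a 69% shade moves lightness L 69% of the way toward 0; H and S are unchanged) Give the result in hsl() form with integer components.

L moves 69% from 19 toward 0: 19 − 13.11 = 5.89 → 6.
H and S are unchanged.

hsl(230, 40%, 6%)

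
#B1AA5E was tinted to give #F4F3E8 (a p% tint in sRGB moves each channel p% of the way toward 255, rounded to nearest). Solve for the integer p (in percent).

86%

#B1AA5E is rgb(177, 170, 94); #F4F3E8 is rgb(244, 243, 232).
On the B channel (widest range): 232 ≈ 94 + (p/100)(255 − 94), so p ≈ 100×(232 − 94)/(255 − 94) = 13800/161 = 85.71.
p = 86 reproduces all three channels after rounding.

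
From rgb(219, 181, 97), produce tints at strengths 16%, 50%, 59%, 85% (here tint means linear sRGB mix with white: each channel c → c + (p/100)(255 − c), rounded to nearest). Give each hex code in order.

16%: (219 + 5.76 = 224.76→225, 181 + 11.84 = 192.84→193, 97 + 25.28 = 122.28→122) → #E1C17A
50%: (219 + 18 = 237→237, 181 + 37 = 218→218, 97 + 79 = 176→176) → #EDDAB0
59%: (219 + 21.24 = 240.24→240, 181 + 43.66 = 224.66→225, 97 + 93.22 = 190.22→190) → #F0E1BE
85%: (219 + 30.6 = 249.6→250, 181 + 62.9 = 243.9→244, 97 + 134.3 = 231.3→231) → #FAF4E7

#E1C17A, #EDDAB0, #F0E1BE, #FAF4E7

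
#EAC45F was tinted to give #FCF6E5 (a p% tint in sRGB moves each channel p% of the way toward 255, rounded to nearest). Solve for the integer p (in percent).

84%

#EAC45F is rgb(234, 196, 95); #FCF6E5 is rgb(252, 246, 229).
On the B channel (widest range): 229 ≈ 95 + (p/100)(255 − 95), so p ≈ 100×(229 − 95)/(255 − 95) = 13400/160 = 83.75.
p = 84 reproduces all three channels after rounding.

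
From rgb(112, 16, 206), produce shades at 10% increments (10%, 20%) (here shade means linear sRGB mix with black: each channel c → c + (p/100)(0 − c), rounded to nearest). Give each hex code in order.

10%: (112 − 11.2 = 100.8→101, 16 − 1.6 = 14.4→14, 206 − 20.6 = 185.4→185) → #650eb9
20%: (112 − 22.4 = 89.6→90, 16 − 3.2 = 12.8→13, 206 − 41.2 = 164.8→165) → #5a0da5

#650eb9, #5a0da5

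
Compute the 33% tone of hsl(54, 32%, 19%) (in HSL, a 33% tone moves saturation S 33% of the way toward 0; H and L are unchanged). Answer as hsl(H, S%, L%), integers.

S moves 33% from 32 toward 0: 32 − 10.56 = 21.44 → 21.
H and L are unchanged.

hsl(54, 21%, 19%)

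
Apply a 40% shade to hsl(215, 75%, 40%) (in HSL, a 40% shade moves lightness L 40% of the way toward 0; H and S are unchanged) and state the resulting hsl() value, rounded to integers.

hsl(215, 75%, 24%)

L moves 40% from 40 toward 0: 40 − 16 = 24 → 24.
H and S are unchanged.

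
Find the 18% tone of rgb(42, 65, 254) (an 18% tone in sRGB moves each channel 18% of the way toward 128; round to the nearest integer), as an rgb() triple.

rgb(57, 76, 231)

An 18% tone moves each channel 18% toward 128:
  R: 42 + 15.48 = 57.48 → 57
  G: 65 + 0.18×(128−65) = 65 + 11.34 = 76.34 → 76
  B: 254 + 0.18×(128−254) = 254 − 22.68 = 231.32 → 231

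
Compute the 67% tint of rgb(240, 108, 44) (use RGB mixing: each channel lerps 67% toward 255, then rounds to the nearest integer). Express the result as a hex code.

A 67% tint moves each channel 67% toward 255:
  R: 240 + 10.05 = 250.05 → 250
  G: 108 + 0.67×(255−108) = 108 + 98.49 = 206.49 → 206
  B: 44 + 0.67×(255−44) = 44 + 141.37 = 185.37 → 185
rgb(250, 206, 185) = #FACEB9.

#FACEB9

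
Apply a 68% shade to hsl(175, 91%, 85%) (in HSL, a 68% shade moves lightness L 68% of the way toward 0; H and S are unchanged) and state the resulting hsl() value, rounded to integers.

L moves 68% from 85 toward 0: 85 − 57.8 = 27.2 → 27.
H and S are unchanged.

hsl(175, 91%, 27%)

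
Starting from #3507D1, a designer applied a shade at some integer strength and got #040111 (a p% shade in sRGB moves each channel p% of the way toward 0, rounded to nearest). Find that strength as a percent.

92%

#3507D1 is rgb(53, 7, 209); #040111 is rgb(4, 1, 17).
On the B channel (widest range): 17 ≈ 209 + (p/100)(0 − 209), so p ≈ 100×(17 − 209)/(0 − 209) = -19200/-209 = 91.87.
p = 92 reproduces all three channels after rounding.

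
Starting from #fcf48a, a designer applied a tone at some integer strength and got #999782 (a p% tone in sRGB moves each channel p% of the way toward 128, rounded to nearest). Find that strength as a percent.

#fcf48a is rgb(252, 244, 138); #999782 is rgb(153, 151, 130).
On the R channel (widest range): 153 ≈ 252 + (p/100)(128 − 252), so p ≈ 100×(153 − 252)/(128 − 252) = -9900/-124 = 79.84.
p = 80 reproduces all three channels after rounding.

80%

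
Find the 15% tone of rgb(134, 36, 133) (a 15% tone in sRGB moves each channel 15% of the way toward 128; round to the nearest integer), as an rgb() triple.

A 15% tone moves each channel 15% toward 128:
  R: 134 − 0.9 = 133.1 → 133
  G: 36 + 0.15×(128−36) = 36 + 13.8 = 49.8 → 50
  B: 133 + 0.15×(128−133) = 133 − 0.75 = 132.25 → 132

rgb(133, 50, 132)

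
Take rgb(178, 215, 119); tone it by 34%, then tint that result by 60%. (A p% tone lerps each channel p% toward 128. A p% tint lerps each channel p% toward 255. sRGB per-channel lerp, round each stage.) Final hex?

A 34% tone moves each channel 34% toward 128:
  R: 178 − 17 = 161 → 161
  G: 215 + 0.34×(128−215) = 215 − 29.58 = 185.42 → 185
  B: 119 + 0.34×(128−119) = 119 + 3.06 = 122.06 → 122
After the tone: rgb(161, 185, 122) = #a1b97a.
A 60% tint moves each channel 60% toward 255:
  R: 161 + 0.6×(255−161) = 161 + 56.4 = 217.4 → 217
  G: 185 + 0.6×(255−185) = 185 + 42 = 227 → 227
  B: 122 + 79.8 = 201.8 → 202
rgb(217, 227, 202) = #d9e3ca.

#d9e3ca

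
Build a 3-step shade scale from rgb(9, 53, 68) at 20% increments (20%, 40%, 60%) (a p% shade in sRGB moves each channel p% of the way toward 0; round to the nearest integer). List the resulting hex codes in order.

#072A36, #052029, #04151B

20%: (9 − 1.8 = 7.2→7, 53 − 10.6 = 42.4→42, 68 − 13.6 = 54.4→54) → #072A36
40%: (9 − 3.6 = 5.4→5, 53 − 21.2 = 31.8→32, 68 − 27.2 = 40.8→41) → #052029
60%: (9 − 5.4 = 3.6→4, 53 − 31.8 = 21.2→21, 68 − 40.8 = 27.2→27) → #04151B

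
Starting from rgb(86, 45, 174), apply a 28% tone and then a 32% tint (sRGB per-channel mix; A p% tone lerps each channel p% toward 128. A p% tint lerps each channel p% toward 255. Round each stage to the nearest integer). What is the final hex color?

#9480BF

Lerp each channel 28% toward 128:
  R: 86 + 0.28×(128−86) = 86 + 11.76 = 97.76 → 98
  G: 45 + 0.28×(128−45) = 45 + 23.24 = 68.24 → 68
  B: 174 − 12.88 = 161.12 → 161
After the tone: rgb(98, 68, 161) = #6244A1.
A 32% tint moves each channel 32% toward 255:
  R: 98 + 0.32×(255−98) = 98 + 50.24 = 148.24 → 148
  G: 68 + 59.84 = 127.84 → 128
  B: 161 + 0.32×(255−161) = 161 + 30.08 = 191.08 → 191
rgb(148, 128, 191) = #9480BF.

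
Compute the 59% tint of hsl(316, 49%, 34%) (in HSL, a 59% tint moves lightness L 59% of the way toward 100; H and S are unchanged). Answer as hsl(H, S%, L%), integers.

hsl(316, 49%, 73%)

L moves 59% from 34 toward 100: 34 + 38.94 = 72.94 → 73.
H and S are unchanged.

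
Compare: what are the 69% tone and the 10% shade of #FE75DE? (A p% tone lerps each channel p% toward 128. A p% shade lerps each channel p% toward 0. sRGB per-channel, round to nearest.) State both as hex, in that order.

#A77D9D, #E569C8

#FE75DE is rgb(254, 117, 222).
69% tone:
  R: 254 + 0.69×(128−254) = 254 − 86.94 = 167.06 → 167
  G: 117 + 7.59 = 124.59 → 125
  B: 222 + 0.69×(128−222) = 222 − 64.86 = 157.14 → 157
  → #A77D9D
10% shade:
  R: 254 + 0.1×(0−254) = 254 − 25.4 = 228.6 → 229
  G: 117 + 0.1×(0−117) = 117 − 11.7 = 105.3 → 105
  B: 222 + 0.1×(0−222) = 222 − 22.2 = 199.8 → 200
  → #E569C8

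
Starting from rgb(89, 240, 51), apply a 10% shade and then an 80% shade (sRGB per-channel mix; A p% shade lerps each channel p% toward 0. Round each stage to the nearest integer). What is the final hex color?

A 10% shade moves each channel 10% toward 0:
  R: 89 + 0.1×(0−89) = 89 − 8.9 = 80.1 → 80
  G: 240 + 0.1×(0−240) = 240 − 24 = 216 → 216
  B: 51 − 5.1 = 45.9 → 46
After the shade: rgb(80, 216, 46) = #50d82e.
Per channel, c → c + 0.8(0 − c):
  R: 80 − 64 = 16 → 16
  G: 216 − 172.8 = 43.2 → 43
  B: 46 + 0.8×(0−46) = 46 − 36.8 = 9.2 → 9
rgb(16, 43, 9) = #102b09.

#102b09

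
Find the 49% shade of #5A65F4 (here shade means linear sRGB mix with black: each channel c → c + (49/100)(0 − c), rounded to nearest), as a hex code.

#5A65F4 is rgb(90, 101, 244).
Lerp each channel 49% toward 0:
  R: 90 − 44.1 = 45.9 → 46
  G: 101 + 0.49×(0−101) = 101 − 49.49 = 51.51 → 52
  B: 244 − 119.56 = 124.44 → 124
rgb(46, 52, 124) = #2E347C.

#2E347C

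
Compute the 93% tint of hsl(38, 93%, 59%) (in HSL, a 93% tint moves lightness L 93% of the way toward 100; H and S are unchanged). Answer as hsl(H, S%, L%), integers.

L moves 93% from 59 toward 100: 59 + 38.13 = 97.13 → 97.
H and S are unchanged.

hsl(38, 93%, 97%)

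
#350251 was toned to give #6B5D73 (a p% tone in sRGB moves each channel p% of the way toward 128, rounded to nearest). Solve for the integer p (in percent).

#350251 is rgb(53, 2, 81); #6B5D73 is rgb(107, 93, 115).
On the G channel (widest range): 93 ≈ 2 + (p/100)(128 − 2), so p ≈ 100×(93 − 2)/(128 − 2) = 9100/126 = 72.22.
p = 72 reproduces all three channels after rounding.

72%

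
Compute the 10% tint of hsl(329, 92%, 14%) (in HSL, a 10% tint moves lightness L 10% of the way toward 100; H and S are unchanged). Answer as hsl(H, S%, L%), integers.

hsl(329, 92%, 23%)

L moves 10% from 14 toward 100: 14 + 8.6 = 22.6 → 23.
H and S are unchanged.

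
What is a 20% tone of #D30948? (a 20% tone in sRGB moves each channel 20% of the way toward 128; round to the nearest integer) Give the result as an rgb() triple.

rgb(194, 33, 83)

#D30948 is rgb(211, 9, 72).
Per channel, c → c + 0.2(128 − c):
  R: 211 − 16.6 = 194.4 → 194
  G: 9 + 0.2×(128−9) = 9 + 23.8 = 32.8 → 33
  B: 72 + 11.2 = 83.2 → 83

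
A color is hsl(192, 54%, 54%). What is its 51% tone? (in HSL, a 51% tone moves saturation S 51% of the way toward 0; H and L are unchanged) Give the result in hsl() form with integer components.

S moves 51% from 54 toward 0: 54 − 27.54 = 26.46 → 26.
H and L are unchanged.

hsl(192, 26%, 54%)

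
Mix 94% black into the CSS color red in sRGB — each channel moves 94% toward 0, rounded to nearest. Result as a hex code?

#0F0000

CSS red is rgb(255, 0, 0).
Per channel, c → c + 0.94(0 − c):
  R: 255 + 0.94×(0−255) = 255 − 239.7 = 15.3 → 15
  G: 0 + 0 = 0 → 0
  B: 0 + 0.94×(0−0) = 0 + 0 = 0 → 0
rgb(15, 0, 0) = #0F0000.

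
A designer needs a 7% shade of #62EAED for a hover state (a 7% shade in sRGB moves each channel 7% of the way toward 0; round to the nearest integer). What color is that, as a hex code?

#62EAED is rgb(98, 234, 237).
Per channel, c → c + 0.07(0 − c):
  R: 98 + 0.07×(0−98) = 98 − 6.86 = 91.14 → 91
  G: 234 + 0.07×(0−234) = 234 − 16.38 = 217.62 → 218
  B: 237 + 0.07×(0−237) = 237 − 16.59 = 220.41 → 220
rgb(91, 218, 220) = #5BDADC.

#5BDADC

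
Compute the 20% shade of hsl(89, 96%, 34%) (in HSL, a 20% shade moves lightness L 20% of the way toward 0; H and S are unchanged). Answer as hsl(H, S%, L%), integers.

L moves 20% from 34 toward 0: 34 − 6.8 = 27.2 → 27.
H and S are unchanged.

hsl(89, 96%, 27%)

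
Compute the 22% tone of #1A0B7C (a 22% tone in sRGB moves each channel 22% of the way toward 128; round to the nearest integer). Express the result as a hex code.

#1A0B7C is rgb(26, 11, 124).
A 22% tone moves each channel 22% toward 128:
  R: 26 + 22.44 = 48.44 → 48
  G: 11 + 0.22×(128−11) = 11 + 25.74 = 36.74 → 37
  B: 124 + 0.88 = 124.88 → 125
rgb(48, 37, 125) = #30257D.

#30257D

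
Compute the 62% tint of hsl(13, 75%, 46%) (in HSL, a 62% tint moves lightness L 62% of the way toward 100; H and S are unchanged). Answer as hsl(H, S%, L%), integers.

hsl(13, 75%, 79%)

L moves 62% from 46 toward 100: 46 + 33.48 = 79.48 → 79.
H and S are unchanged.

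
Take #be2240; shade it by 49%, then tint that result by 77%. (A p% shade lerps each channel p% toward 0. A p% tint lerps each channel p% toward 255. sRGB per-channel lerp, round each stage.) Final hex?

#be2240 is rgb(190, 34, 64).
Per channel, c → c + 0.49(0 − c):
  R: 190 + 0.49×(0−190) = 190 − 93.1 = 96.9 → 97
  G: 34 − 16.66 = 17.34 → 17
  B: 64 + 0.49×(0−64) = 64 − 31.36 = 32.64 → 33
After the shade: rgb(97, 17, 33) = #611121.
Lerp each channel 77% toward 255:
  R: 97 + 0.77×(255−97) = 97 + 121.66 = 218.66 → 219
  G: 17 + 183.26 = 200.26 → 200
  B: 33 + 0.77×(255−33) = 33 + 170.94 = 203.94 → 204
rgb(219, 200, 204) = #dbc8cc.

#dbc8cc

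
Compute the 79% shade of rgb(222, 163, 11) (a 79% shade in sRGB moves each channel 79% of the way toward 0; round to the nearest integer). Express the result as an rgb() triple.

rgb(47, 34, 2)

Per channel, c → c + 0.79(0 − c):
  R: 222 + 0.79×(0−222) = 222 − 175.38 = 46.62 → 47
  G: 163 − 128.77 = 34.23 → 34
  B: 11 − 8.69 = 2.31 → 2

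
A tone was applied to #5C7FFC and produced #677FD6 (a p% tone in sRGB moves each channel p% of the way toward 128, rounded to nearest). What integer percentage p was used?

#5C7FFC is rgb(92, 127, 252); #677FD6 is rgb(103, 127, 214).
On the B channel (widest range): 214 ≈ 252 + (p/100)(128 − 252), so p ≈ 100×(214 − 252)/(128 − 252) = -3800/-124 = 30.65.
p = 31 reproduces all three channels after rounding.

31%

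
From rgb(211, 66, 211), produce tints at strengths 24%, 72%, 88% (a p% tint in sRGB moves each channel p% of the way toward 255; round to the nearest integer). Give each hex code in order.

#DE6FDE, #F3CAF3, #FAE8FA

24%: (211 + 10.56 = 221.56→222, 66 + 45.36 = 111.36→111, 211 + 10.56 = 221.56→222) → #DE6FDE
72%: (211 + 31.68 = 242.68→243, 66 + 136.08 = 202.08→202, 211 + 31.68 = 242.68→243) → #F3CAF3
88%: (211 + 38.72 = 249.72→250, 66 + 166.32 = 232.32→232, 211 + 38.72 = 249.72→250) → #FAE8FA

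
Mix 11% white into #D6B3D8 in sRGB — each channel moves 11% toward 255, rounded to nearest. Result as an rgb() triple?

rgb(219, 187, 220)

#D6B3D8 is rgb(214, 179, 216).
Lerp each channel 11% toward 255:
  R: 214 + 0.11×(255−214) = 214 + 4.51 = 218.51 → 219
  G: 179 + 0.11×(255−179) = 179 + 8.36 = 187.36 → 187
  B: 216 + 0.11×(255−216) = 216 + 4.29 = 220.29 → 220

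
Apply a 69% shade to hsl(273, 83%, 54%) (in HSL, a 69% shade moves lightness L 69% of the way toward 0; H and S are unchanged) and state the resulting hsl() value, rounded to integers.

L moves 69% from 54 toward 0: 54 − 37.26 = 16.74 → 17.
H and S are unchanged.

hsl(273, 83%, 17%)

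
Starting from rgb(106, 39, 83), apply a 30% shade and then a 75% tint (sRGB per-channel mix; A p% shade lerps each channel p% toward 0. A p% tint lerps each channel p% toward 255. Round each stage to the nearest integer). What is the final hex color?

Per channel, c → c + 0.3(0 − c):
  R: 106 − 31.8 = 74.2 → 74
  G: 39 + 0.3×(0−39) = 39 − 11.7 = 27.3 → 27
  B: 83 + 0.3×(0−83) = 83 − 24.9 = 58.1 → 58
After the shade: rgb(74, 27, 58) = #4a1b3a.
Lerp each channel 75% toward 255:
  R: 74 + 135.75 = 209.75 → 210
  G: 27 + 0.75×(255−27) = 27 + 171 = 198 → 198
  B: 58 + 0.75×(255−58) = 58 + 147.75 = 205.75 → 206
rgb(210, 198, 206) = #d2c6ce.

#d2c6ce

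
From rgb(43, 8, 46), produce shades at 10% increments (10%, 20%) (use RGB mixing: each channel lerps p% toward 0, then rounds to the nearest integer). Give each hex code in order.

10%: (43 − 4.3 = 38.7→39, 8 − 0.8 = 7.2→7, 46 − 4.6 = 41.4→41) → #270729
20%: (43 − 8.6 = 34.4→34, 8 − 1.6 = 6.4→6, 46 − 9.2 = 36.8→37) → #220625

#270729, #220625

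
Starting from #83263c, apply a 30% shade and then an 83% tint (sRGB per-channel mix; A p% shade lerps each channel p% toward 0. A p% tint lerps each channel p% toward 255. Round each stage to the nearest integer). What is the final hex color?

#83263c is rgb(131, 38, 60).
A 30% shade moves each channel 30% toward 0:
  R: 131 − 39.3 = 91.7 → 92
  G: 38 − 11.4 = 26.6 → 27
  B: 60 + 0.3×(0−60) = 60 − 18 = 42 → 42
After the shade: rgb(92, 27, 42) = #5c1b2a.
An 83% tint moves each channel 83% toward 255:
  R: 92 + 0.83×(255−92) = 92 + 135.29 = 227.29 → 227
  G: 27 + 189.24 = 216.24 → 216
  B: 42 + 0.83×(255−42) = 42 + 176.79 = 218.79 → 219
rgb(227, 216, 219) = #e3d8db.

#e3d8db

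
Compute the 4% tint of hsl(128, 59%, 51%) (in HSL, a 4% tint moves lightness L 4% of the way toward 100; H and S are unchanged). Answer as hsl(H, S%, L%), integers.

L moves 4% from 51 toward 100: 51 + 1.96 = 52.96 → 53.
H and S are unchanged.

hsl(128, 59%, 53%)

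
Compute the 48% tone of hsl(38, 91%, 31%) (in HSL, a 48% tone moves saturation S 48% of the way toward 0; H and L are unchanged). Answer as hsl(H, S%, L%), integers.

S moves 48% from 91 toward 0: 91 − 43.68 = 47.32 → 47.
H and L are unchanged.

hsl(38, 47%, 31%)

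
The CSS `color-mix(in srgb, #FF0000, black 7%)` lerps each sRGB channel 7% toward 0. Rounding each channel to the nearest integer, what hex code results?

#FF0000 is rgb(255, 0, 0).
Lerp each channel 7% toward 0:
  R: 255 + 0.07×(0−255) = 255 − 17.85 = 237.15 → 237
  G: 0 + 0 = 0 → 0
  B: 0 + 0.07×(0−0) = 0 + 0 = 0 → 0
rgb(237, 0, 0) = #ED0000.

#ED0000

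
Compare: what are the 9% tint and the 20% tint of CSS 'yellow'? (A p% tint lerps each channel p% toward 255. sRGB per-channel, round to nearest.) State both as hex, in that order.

CSS yellow is rgb(255, 255, 0).
9% tint:
  R: 255 + 0 = 255 → 255
  G: 255 + 0.09×(255−255) = 255 + 0 = 255 → 255
  B: 0 + 22.95 = 22.95 → 23
  → #FFFF17
20% tint:
  R: 255 + 0 = 255 → 255
  G: 255 + 0 = 255 → 255
  B: 0 + 51 = 51 → 51
  → #FFFF33

#FFFF17, #FFFF33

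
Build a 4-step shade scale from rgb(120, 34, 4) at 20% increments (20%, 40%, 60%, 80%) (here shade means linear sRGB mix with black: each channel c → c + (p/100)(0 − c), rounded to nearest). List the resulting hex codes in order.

20%: (120 − 24 = 96→96, 34 − 6.8 = 27.2→27, 4 − 0.8 = 3.2→3) → #601B03
40%: (120 − 48 = 72→72, 34 − 13.6 = 20.4→20, 4 − 1.6 = 2.4→2) → #481402
60%: (120 − 72 = 48→48, 34 − 20.4 = 13.6→14, 4 − 2.4 = 1.6→2) → #300E02
80%: (120 − 96 = 24→24, 34 − 27.2 = 6.8→7, 4 − 3.2 = 0.8→1) → #180701

#601B03, #481402, #300E02, #180701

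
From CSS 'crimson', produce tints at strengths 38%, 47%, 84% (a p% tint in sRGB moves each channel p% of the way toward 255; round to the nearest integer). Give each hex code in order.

#E96D86, #EC8298, #F9D9E0

CSS crimson is rgb(220, 20, 60).
38%: (220 + 13.3 = 233.3→233, 20 + 89.3 = 109.3→109, 60 + 74.1 = 134.1→134) → #E96D86
47%: (220 + 16.45 = 236.45→236, 20 + 110.45 = 130.45→130, 60 + 91.65 = 151.65→152) → #EC8298
84%: (220 + 29.4 = 249.4→249, 20 + 197.4 = 217.4→217, 60 + 163.8 = 223.8→224) → #F9D9E0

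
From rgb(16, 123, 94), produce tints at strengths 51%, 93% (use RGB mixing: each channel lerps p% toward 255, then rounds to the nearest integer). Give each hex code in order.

51%: (16 + 121.89 = 137.89→138, 123 + 67.32 = 190.32→190, 94 + 82.11 = 176.11→176) → #8ABEB0
93%: (16 + 222.27 = 238.27→238, 123 + 122.76 = 245.76→246, 94 + 149.73 = 243.73→244) → #EEF6F4

#8ABEB0, #EEF6F4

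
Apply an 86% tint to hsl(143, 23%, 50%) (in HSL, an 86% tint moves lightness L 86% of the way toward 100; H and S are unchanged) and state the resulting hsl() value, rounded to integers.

hsl(143, 23%, 93%)

L moves 86% from 50 toward 100: 50 + 43 = 93 → 93.
H and S are unchanged.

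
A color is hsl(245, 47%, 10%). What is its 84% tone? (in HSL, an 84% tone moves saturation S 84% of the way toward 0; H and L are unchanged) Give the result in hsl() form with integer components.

S moves 84% from 47 toward 0: 47 − 39.48 = 7.52 → 8.
H and L are unchanged.

hsl(245, 8%, 10%)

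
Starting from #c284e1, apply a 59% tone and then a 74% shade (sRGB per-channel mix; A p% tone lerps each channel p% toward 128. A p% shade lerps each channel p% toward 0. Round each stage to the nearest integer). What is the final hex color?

#c284e1 is rgb(194, 132, 225).
Lerp each channel 59% toward 128:
  R: 194 − 38.94 = 155.06 → 155
  G: 132 + 0.59×(128−132) = 132 − 2.36 = 129.64 → 130
  B: 225 + 0.59×(128−225) = 225 − 57.23 = 167.77 → 168
After the tone: rgb(155, 130, 168) = #9b82a8.
Per channel, c → c + 0.74(0 − c):
  R: 155 + 0.74×(0−155) = 155 − 114.7 = 40.3 → 40
  G: 130 − 96.2 = 33.8 → 34
  B: 168 − 124.32 = 43.68 → 44
rgb(40, 34, 44) = #28222c.

#28222c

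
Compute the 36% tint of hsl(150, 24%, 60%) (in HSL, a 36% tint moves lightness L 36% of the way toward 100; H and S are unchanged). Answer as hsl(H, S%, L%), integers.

L moves 36% from 60 toward 100: 60 + 14.4 = 74.4 → 74.
H and S are unchanged.

hsl(150, 24%, 74%)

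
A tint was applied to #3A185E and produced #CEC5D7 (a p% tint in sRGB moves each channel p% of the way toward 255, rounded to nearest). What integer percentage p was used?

75%

#3A185E is rgb(58, 24, 94); #CEC5D7 is rgb(206, 197, 215).
On the G channel (widest range): 197 ≈ 24 + (p/100)(255 − 24), so p ≈ 100×(197 − 24)/(255 − 24) = 17300/231 = 74.89.
p = 75 reproduces all three channels after rounding.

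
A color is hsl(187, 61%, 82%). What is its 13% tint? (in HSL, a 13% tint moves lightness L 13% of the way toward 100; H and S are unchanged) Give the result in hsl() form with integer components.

L moves 13% from 82 toward 100: 82 + 2.34 = 84.34 → 84.
H and S are unchanged.

hsl(187, 61%, 84%)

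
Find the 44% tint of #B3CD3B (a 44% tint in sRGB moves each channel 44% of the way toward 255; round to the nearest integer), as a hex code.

#B3CD3B is rgb(179, 205, 59).
Lerp each channel 44% toward 255:
  R: 179 + 0.44×(255−179) = 179 + 33.44 = 212.44 → 212
  G: 205 + 0.44×(255−205) = 205 + 22 = 227 → 227
  B: 59 + 0.44×(255−59) = 59 + 86.24 = 145.24 → 145
rgb(212, 227, 145) = #D4E391.

#D4E391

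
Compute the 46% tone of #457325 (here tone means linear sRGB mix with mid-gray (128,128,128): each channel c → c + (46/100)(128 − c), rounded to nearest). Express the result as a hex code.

#457325 is rgb(69, 115, 37).
Lerp each channel 46% toward 128:
  R: 69 + 0.46×(128−69) = 69 + 27.14 = 96.14 → 96
  G: 115 + 0.46×(128−115) = 115 + 5.98 = 120.98 → 121
  B: 37 + 0.46×(128−37) = 37 + 41.86 = 78.86 → 79
rgb(96, 121, 79) = #60794f.

#60794f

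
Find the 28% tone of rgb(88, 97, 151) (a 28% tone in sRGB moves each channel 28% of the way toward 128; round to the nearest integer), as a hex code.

A 28% tone moves each channel 28% toward 128:
  R: 88 + 11.2 = 99.2 → 99
  G: 97 + 0.28×(128−97) = 97 + 8.68 = 105.68 → 106
  B: 151 + 0.28×(128−151) = 151 − 6.44 = 144.56 → 145
rgb(99, 106, 145) = #636a91.

#636a91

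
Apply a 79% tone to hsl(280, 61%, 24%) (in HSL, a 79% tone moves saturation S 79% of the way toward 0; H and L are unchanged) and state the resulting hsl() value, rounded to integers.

hsl(280, 13%, 24%)

S moves 79% from 61 toward 0: 61 − 48.19 = 12.81 → 13.
H and L are unchanged.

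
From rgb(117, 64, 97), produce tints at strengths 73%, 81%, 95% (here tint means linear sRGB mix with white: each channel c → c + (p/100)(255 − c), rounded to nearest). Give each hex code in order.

#dacbd4, #e5dbe1, #f8f5f7

73%: (117 + 100.74 = 217.74→218, 64 + 139.43 = 203.43→203, 97 + 115.34 = 212.34→212) → #dacbd4
81%: (117 + 111.78 = 228.78→229, 64 + 154.71 = 218.71→219, 97 + 127.98 = 224.98→225) → #e5dbe1
95%: (117 + 131.1 = 248.1→248, 64 + 181.45 = 245.45→245, 97 + 150.1 = 247.1→247) → #f8f5f7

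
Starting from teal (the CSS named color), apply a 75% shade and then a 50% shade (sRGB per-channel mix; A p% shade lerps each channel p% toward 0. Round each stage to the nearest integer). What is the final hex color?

CSS teal is rgb(0, 128, 128).
A 75% shade moves each channel 75% toward 0:
  R: 0 + 0 = 0 → 0
  G: 128 + 0.75×(0−128) = 128 − 96 = 32 → 32
  B: 128 + 0.75×(0−128) = 128 − 96 = 32 → 32
After the shade: rgb(0, 32, 32) = #002020.
Lerp each channel 50% toward 0:
  R: 0 + 0 = 0 → 0
  G: 32 + 0.5×(0−32) = 32 − 16 = 16 → 16
  B: 32 + 0.5×(0−32) = 32 − 16 = 16 → 16
rgb(0, 16, 16) = #001010.

#001010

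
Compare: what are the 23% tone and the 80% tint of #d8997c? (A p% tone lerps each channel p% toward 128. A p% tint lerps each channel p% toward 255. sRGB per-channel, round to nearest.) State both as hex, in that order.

#d8997c is rgb(216, 153, 124).
23% tone:
  R: 216 − 20.24 = 195.76 → 196
  G: 153 − 5.75 = 147.25 → 147
  B: 124 + 0.23×(128−124) = 124 + 0.92 = 124.92 → 125
  → #c4937d
80% tint:
  R: 216 + 31.2 = 247.2 → 247
  G: 153 + 0.8×(255−153) = 153 + 81.6 = 234.6 → 235
  B: 124 + 104.8 = 228.8 → 229
  → #f7ebe5

#c4937d, #f7ebe5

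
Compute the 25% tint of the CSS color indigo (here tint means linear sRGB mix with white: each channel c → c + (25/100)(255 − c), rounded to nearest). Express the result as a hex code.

#7840a1

CSS indigo is rgb(75, 0, 130).
Lerp each channel 25% toward 255:
  R: 75 + 45 = 120 → 120
  G: 0 + 0.25×(255−0) = 0 + 63.75 = 63.75 → 64
  B: 130 + 0.25×(255−130) = 130 + 31.25 = 161.25 → 161
rgb(120, 64, 161) = #7840a1.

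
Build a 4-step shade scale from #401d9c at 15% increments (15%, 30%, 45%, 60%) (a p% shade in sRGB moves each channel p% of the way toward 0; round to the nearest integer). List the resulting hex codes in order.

#361985, #2d146d, #231056, #1a0c3e

#401d9c is rgb(64, 29, 156).
15%: (64 − 9.6 = 54.4→54, 29 − 4.35 = 24.65→25, 156 − 23.4 = 132.6→133) → #361985
30%: (64 − 19.2 = 44.8→45, 29 − 8.7 = 20.3→20, 156 − 46.8 = 109.2→109) → #2d146d
45%: (64 − 28.8 = 35.2→35, 29 − 13.05 = 15.95→16, 156 − 70.2 = 85.8→86) → #231056
60%: (64 − 38.4 = 25.6→26, 29 − 17.4 = 11.6→12, 156 − 93.6 = 62.4→62) → #1a0c3e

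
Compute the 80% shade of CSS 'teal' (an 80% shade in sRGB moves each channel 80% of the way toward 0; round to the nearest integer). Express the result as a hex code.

CSS teal is rgb(0, 128, 128).
Lerp each channel 80% toward 0:
  R: 0 + 0 = 0 → 0
  G: 128 + 0.8×(0−128) = 128 − 102.4 = 25.6 → 26
  B: 128 + 0.8×(0−128) = 128 − 102.4 = 25.6 → 26
rgb(0, 26, 26) = #001A1A.

#001A1A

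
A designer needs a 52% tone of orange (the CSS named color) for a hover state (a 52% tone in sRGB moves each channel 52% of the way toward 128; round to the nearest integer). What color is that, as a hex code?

#BD9243

CSS orange is rgb(255, 165, 0).
Lerp each channel 52% toward 128:
  R: 255 − 66.04 = 188.96 → 189
  G: 165 + 0.52×(128−165) = 165 − 19.24 = 145.76 → 146
  B: 0 + 0.52×(128−0) = 0 + 66.56 = 66.56 → 67
rgb(189, 146, 67) = #BD9243.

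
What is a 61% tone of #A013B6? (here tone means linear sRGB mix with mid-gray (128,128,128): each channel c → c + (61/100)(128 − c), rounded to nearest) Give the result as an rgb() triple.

rgb(140, 85, 149)

#A013B6 is rgb(160, 19, 182).
Per channel, c → c + 0.61(128 − c):
  R: 160 + 0.61×(128−160) = 160 − 19.52 = 140.48 → 140
  G: 19 + 66.49 = 85.49 → 85
  B: 182 − 32.94 = 149.06 → 149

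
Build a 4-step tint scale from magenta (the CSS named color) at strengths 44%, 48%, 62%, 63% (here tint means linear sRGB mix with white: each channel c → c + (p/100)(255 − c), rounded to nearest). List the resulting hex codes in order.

#ff70ff, #ff7aff, #ff9eff, #ffa1ff

CSS magenta is rgb(255, 0, 255).
44%: (255→255, 0 + 112.2 = 112.2→112, 255→255) → #ff70ff
48%: (255→255, 0 + 122.4 = 122.4→122, 255→255) → #ff7aff
62%: (255→255, 0 + 158.1 = 158.1→158, 255→255) → #ff9eff
63%: (255→255, 0 + 160.65 = 160.65→161, 255→255) → #ffa1ff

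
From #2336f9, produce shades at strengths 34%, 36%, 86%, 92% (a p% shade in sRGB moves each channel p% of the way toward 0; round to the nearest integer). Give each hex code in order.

#1724a4, #16239f, #050823, #030414

#2336f9 is rgb(35, 54, 249).
34%: (35 − 11.9 = 23.1→23, 54 − 18.36 = 35.64→36, 249 − 84.66 = 164.34→164) → #1724a4
36%: (35 − 12.6 = 22.4→22, 54 − 19.44 = 34.56→35, 249 − 89.64 = 159.36→159) → #16239f
86%: (35 − 30.1 = 4.9→5, 54 − 46.44 = 7.56→8, 249 − 214.14 = 34.86→35) → #050823
92%: (35 − 32.2 = 2.8→3, 54 − 49.68 = 4.32→4, 249 − 229.08 = 19.92→20) → #030414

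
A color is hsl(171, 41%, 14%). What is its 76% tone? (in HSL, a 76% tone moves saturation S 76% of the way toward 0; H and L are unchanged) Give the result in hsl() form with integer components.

hsl(171, 10%, 14%)

S moves 76% from 41 toward 0: 41 − 31.16 = 9.84 → 10.
H and L are unchanged.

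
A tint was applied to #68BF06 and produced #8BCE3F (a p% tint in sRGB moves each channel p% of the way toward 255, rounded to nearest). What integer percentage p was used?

#68BF06 is rgb(104, 191, 6); #8BCE3F is rgb(139, 206, 63).
On the B channel (widest range): 63 ≈ 6 + (p/100)(255 − 6), so p ≈ 100×(63 − 6)/(255 − 6) = 5700/249 = 22.89.
p = 23 reproduces all three channels after rounding.

23%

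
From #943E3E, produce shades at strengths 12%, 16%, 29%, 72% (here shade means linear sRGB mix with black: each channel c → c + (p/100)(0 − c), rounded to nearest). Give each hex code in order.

#823737, #7C3434, #692C2C, #291111

#943E3E is rgb(148, 62, 62).
12%: (148 − 17.76 = 130.24→130, 62 − 7.44 = 54.56→55, 62 − 7.44 = 54.56→55) → #823737
16%: (148 − 23.68 = 124.32→124, 62 − 9.92 = 52.08→52, 62 − 9.92 = 52.08→52) → #7C3434
29%: (148 − 42.92 = 105.08→105, 62 − 17.98 = 44.02→44, 62 − 17.98 = 44.02→44) → #692C2C
72%: (148 − 106.56 = 41.44→41, 62 − 44.64 = 17.36→17, 62 − 44.64 = 17.36→17) → #291111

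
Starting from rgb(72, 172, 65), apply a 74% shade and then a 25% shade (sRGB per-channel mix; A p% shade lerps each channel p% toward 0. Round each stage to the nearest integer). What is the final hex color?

#0E220D

A 74% shade moves each channel 74% toward 0:
  R: 72 + 0.74×(0−72) = 72 − 53.28 = 18.72 → 19
  G: 172 + 0.74×(0−172) = 172 − 127.28 = 44.72 → 45
  B: 65 − 48.1 = 16.9 → 17
After the shade: rgb(19, 45, 17) = #132D11.
Per channel, c → c + 0.25(0 − c):
  R: 19 − 4.75 = 14.25 → 14
  G: 45 + 0.25×(0−45) = 45 − 11.25 = 33.75 → 34
  B: 17 + 0.25×(0−17) = 17 − 4.25 = 12.75 → 13
rgb(14, 34, 13) = #0E220D.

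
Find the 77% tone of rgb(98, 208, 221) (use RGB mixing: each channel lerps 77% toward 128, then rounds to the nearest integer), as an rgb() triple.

rgb(121, 146, 149)

Per channel, c → c + 0.77(128 − c):
  R: 98 + 0.77×(128−98) = 98 + 23.1 = 121.1 → 121
  G: 208 + 0.77×(128−208) = 208 − 61.6 = 146.4 → 146
  B: 221 + 0.77×(128−221) = 221 − 71.61 = 149.39 → 149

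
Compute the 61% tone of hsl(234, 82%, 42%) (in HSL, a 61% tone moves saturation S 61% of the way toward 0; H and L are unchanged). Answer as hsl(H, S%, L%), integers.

S moves 61% from 82 toward 0: 82 − 50.02 = 31.98 → 32.
H and L are unchanged.

hsl(234, 32%, 42%)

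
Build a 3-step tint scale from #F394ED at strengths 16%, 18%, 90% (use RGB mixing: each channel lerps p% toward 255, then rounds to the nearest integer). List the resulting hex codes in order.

#F5A5F0, #F5A7F0, #FEF4FD

#F394ED is rgb(243, 148, 237).
16%: (243 + 1.92 = 244.92→245, 148 + 17.12 = 165.12→165, 237 + 2.88 = 239.88→240) → #F5A5F0
18%: (243 + 2.16 = 245.16→245, 148 + 19.26 = 167.26→167, 237 + 3.24 = 240.24→240) → #F5A7F0
90%: (243 + 10.8 = 253.8→254, 148 + 96.3 = 244.3→244, 237 + 16.2 = 253.2→253) → #FEF4FD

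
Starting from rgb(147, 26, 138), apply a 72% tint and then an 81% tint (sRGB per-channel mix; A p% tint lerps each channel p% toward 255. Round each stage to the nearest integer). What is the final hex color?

Lerp each channel 72% toward 255:
  R: 147 + 0.72×(255−147) = 147 + 77.76 = 224.76 → 225
  G: 26 + 164.88 = 190.88 → 191
  B: 138 + 84.24 = 222.24 → 222
After the tint: rgb(225, 191, 222) = #E1BFDE.
An 81% tint moves each channel 81% toward 255:
  R: 225 + 24.3 = 249.3 → 249
  G: 191 + 0.81×(255−191) = 191 + 51.84 = 242.84 → 243
  B: 222 + 0.81×(255−222) = 222 + 26.73 = 248.73 → 249
rgb(249, 243, 249) = #F9F3F9.

#F9F3F9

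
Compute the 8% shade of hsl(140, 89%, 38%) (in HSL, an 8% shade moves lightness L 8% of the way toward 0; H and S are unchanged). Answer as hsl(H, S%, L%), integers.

L moves 8% from 38 toward 0: 38 − 3.04 = 34.96 → 35.
H and S are unchanged.

hsl(140, 89%, 35%)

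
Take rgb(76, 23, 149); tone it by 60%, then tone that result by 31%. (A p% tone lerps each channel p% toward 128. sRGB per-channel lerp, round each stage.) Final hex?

#726386

Lerp each channel 60% toward 128:
  R: 76 + 31.2 = 107.2 → 107
  G: 23 + 63 = 86 → 86
  B: 149 + 0.6×(128−149) = 149 − 12.6 = 136.4 → 136
After the tone: rgb(107, 86, 136) = #6b5688.
Lerp each channel 31% toward 128:
  R: 107 + 0.31×(128−107) = 107 + 6.51 = 113.51 → 114
  G: 86 + 0.31×(128−86) = 86 + 13.02 = 99.02 → 99
  B: 136 − 2.48 = 133.52 → 134
rgb(114, 99, 134) = #726386.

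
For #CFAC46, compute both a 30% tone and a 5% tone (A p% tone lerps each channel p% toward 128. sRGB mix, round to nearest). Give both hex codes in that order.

#B79F57, #CBAA49

#CFAC46 is rgb(207, 172, 70).
30% tone:
  R: 207 − 23.7 = 183.3 → 183
  G: 172 − 13.2 = 158.8 → 159
  B: 70 + 0.3×(128−70) = 70 + 17.4 = 87.4 → 87
  → #B79F57
5% tone:
  R: 207 + 0.05×(128−207) = 207 − 3.95 = 203.05 → 203
  G: 172 − 2.2 = 169.8 → 170
  B: 70 + 0.05×(128−70) = 70 + 2.9 = 72.9 → 73
  → #CBAA49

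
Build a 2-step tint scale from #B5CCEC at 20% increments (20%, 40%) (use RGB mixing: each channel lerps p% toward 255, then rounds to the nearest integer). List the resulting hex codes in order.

#B5CCEC is rgb(181, 204, 236).
20%: (181 + 14.8 = 195.8→196, 204 + 10.2 = 214.2→214, 236 + 3.8 = 239.8→240) → #C4D6F0
40%: (181 + 29.6 = 210.6→211, 204 + 20.4 = 224.4→224, 236 + 7.6 = 243.6→244) → #D3E0F4

#C4D6F0, #D3E0F4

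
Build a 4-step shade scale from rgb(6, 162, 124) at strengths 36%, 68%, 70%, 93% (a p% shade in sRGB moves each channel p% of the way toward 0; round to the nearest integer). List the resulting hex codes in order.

36%: (6 − 2.16 = 3.84→4, 162 − 58.32 = 103.68→104, 124 − 44.64 = 79.36→79) → #04684f
68%: (6 − 4.08 = 1.92→2, 162 − 110.16 = 51.84→52, 124 − 84.32 = 39.68→40) → #023428
70%: (6 − 4.2 = 1.8→2, 162 − 113.4 = 48.6→49, 124 − 86.8 = 37.2→37) → #023125
93%: (6 − 5.58 = 0.42→0, 162 − 150.66 = 11.34→11, 124 − 115.32 = 8.68→9) → #000b09

#04684f, #023428, #023125, #000b09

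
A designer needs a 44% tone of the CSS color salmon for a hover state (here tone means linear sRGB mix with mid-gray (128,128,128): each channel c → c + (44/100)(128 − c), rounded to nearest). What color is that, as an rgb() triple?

CSS salmon is rgb(250, 128, 114).
A 44% tone moves each channel 44% toward 128:
  R: 250 − 53.68 = 196.32 → 196
  G: 128 + 0.44×(128−128) = 128 + 0 = 128 → 128
  B: 114 + 0.44×(128−114) = 114 + 6.16 = 120.16 → 120

rgb(196, 128, 120)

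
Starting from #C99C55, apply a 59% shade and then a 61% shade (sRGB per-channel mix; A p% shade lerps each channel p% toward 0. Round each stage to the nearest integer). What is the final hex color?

#C99C55 is rgb(201, 156, 85).
A 59% shade moves each channel 59% toward 0:
  R: 201 − 118.59 = 82.41 → 82
  G: 156 − 92.04 = 63.96 → 64
  B: 85 − 50.15 = 34.85 → 35
After the shade: rgb(82, 64, 35) = #524023.
A 61% shade moves each channel 61% toward 0:
  R: 82 + 0.61×(0−82) = 82 − 50.02 = 31.98 → 32
  G: 64 + 0.61×(0−64) = 64 − 39.04 = 24.96 → 25
  B: 35 − 21.35 = 13.65 → 14
rgb(32, 25, 14) = #20190E.

#20190E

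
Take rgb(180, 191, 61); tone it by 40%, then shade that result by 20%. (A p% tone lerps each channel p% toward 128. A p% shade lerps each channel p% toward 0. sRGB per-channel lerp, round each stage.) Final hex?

A 40% tone moves each channel 40% toward 128:
  R: 180 − 20.8 = 159.2 → 159
  G: 191 + 0.4×(128−191) = 191 − 25.2 = 165.8 → 166
  B: 61 + 0.4×(128−61) = 61 + 26.8 = 87.8 → 88
After the tone: rgb(159, 166, 88) = #9fa658.
A 20% shade moves each channel 20% toward 0:
  R: 159 − 31.8 = 127.2 → 127
  G: 166 − 33.2 = 132.8 → 133
  B: 88 − 17.6 = 70.4 → 70
rgb(127, 133, 70) = #7f8546.

#7f8546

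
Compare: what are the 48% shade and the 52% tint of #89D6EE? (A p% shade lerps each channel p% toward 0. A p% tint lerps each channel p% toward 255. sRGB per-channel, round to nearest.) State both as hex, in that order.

#89D6EE is rgb(137, 214, 238).
48% shade:
  R: 137 + 0.48×(0−137) = 137 − 65.76 = 71.24 → 71
  G: 214 + 0.48×(0−214) = 214 − 102.72 = 111.28 → 111
  B: 238 + 0.48×(0−238) = 238 − 114.24 = 123.76 → 124
  → #476F7C
52% tint:
  R: 137 + 0.52×(255−137) = 137 + 61.36 = 198.36 → 198
  G: 214 + 0.52×(255−214) = 214 + 21.32 = 235.32 → 235
  B: 238 + 8.84 = 246.84 → 247
  → #C6EBF7

#476F7C, #C6EBF7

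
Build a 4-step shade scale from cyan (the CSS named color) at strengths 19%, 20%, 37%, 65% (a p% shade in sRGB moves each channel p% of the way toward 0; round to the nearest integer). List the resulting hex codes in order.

CSS cyan is rgb(0, 255, 255).
19%: (0→0, 255 − 48.45 = 206.55→207, 255 − 48.45 = 206.55→207) → #00cfcf
20%: (0→0, 255 − 51 = 204→204, 255 − 51 = 204→204) → #00cccc
37%: (0→0, 255 − 94.35 = 160.65→161, 255 − 94.35 = 160.65→161) → #00a1a1
65%: (0→0, 255 − 165.75 = 89.25→89, 255 − 165.75 = 89.25→89) → #005959

#00cfcf, #00cccc, #00a1a1, #005959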